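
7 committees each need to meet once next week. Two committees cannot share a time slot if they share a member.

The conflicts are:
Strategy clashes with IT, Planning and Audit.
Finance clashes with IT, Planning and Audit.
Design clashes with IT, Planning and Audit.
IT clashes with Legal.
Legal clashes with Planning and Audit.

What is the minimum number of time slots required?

2

Strategy and IT conflict, so at least 2 time slots are needed.
2 time slots suffice: time slot 1 → {IT, Planning, Audit}; time slot 2 → {Strategy, Finance, Design, Legal}. Every pair that conflicts lands in different time slots.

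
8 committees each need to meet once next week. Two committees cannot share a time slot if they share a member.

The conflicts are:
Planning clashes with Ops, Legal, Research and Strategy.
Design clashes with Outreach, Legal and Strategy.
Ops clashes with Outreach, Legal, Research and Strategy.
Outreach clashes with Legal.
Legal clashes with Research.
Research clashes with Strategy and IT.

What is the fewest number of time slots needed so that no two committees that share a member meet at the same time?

4

Planning, Ops, Research, Strategy are mutually in conflict, so at least 4 time slots are needed.
4 time slots suffice: time slot 1 → {Design, Ops, IT}; time slot 2 → {Outreach, Research}; time slot 3 → {Legal, Strategy}; time slot 4 → {Planning}. Every pair that conflicts lands in different time slots.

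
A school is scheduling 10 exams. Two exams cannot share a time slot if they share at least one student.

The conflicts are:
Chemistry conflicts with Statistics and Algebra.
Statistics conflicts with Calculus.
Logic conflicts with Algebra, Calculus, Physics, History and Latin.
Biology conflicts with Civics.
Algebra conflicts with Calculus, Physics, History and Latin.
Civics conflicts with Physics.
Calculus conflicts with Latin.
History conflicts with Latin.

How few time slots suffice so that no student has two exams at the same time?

4

Logic, Algebra, History, Latin all conflict with each other, so at least 4 time slots are needed.
4 time slots suffice: time slot 1 → {Statistics, Algebra, Civics}; time slot 2 → {Chemistry, Logic, Biology}; time slot 3 → {Physics, Latin}; time slot 4 → {Calculus, History}. Each listed conflict is separated.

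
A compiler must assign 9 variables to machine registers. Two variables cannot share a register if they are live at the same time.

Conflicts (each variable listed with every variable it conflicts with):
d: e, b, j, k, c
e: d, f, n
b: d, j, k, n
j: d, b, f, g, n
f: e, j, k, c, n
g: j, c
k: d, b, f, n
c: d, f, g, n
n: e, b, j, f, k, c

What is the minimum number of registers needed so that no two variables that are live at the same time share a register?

3

b, j, n are mutually in conflict, so at least 3 registers are needed.
A valid assignment using 3 registers: d=1, e=3, b=2, j=3, f=2, g=1, k=3, c=3, n=1. No two conflicting variables share a register.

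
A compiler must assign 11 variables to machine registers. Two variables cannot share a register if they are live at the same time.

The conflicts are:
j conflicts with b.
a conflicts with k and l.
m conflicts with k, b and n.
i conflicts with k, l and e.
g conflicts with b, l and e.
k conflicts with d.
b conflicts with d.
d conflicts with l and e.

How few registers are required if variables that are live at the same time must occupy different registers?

i and l conflict, so at least 2 registers are needed.
2 registers suffice: j=1, a=1, m=1, i=1, g=1, k=2, b=2, d=1, l=2, e=2, n=2. Each listed conflict is separated.

2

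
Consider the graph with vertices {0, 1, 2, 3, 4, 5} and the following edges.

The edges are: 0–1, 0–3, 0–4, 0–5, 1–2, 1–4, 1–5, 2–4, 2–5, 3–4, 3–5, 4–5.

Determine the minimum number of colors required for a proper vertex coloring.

0, 1, 4, 5 are mutually adjacent (a clique of size 4), so at least 4 colors are needed.
4 colors suffice: color a → {4}; color b → {5}; color c → {0, 2}; color d → {1, 3}. No two adjacent vertices share a color.

4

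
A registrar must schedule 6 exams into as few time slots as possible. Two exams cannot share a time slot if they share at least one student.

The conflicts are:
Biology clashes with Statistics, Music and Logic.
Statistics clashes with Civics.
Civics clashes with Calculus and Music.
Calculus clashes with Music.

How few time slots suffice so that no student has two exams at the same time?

Civics, Calculus, Music pairwise conflict, so at least 3 time slots are needed.
3 time slots suffice: Biology=1, Statistics=2, Civics=1, Calculus=3, Music=2, Logic=2. No two conflicting exams share a time slot.

3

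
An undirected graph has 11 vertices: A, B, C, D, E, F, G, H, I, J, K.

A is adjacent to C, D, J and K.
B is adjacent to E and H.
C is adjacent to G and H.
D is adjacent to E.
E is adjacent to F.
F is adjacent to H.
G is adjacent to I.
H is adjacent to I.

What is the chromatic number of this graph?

A and J are adjacent, so at least 2 colors are needed.
2 colors suffice: A=1, B=2, C=2, D=2, E=1, F=2, G=1, H=1, I=2, J=2, K=2. Each edge has distinct colors on its endpoints.

2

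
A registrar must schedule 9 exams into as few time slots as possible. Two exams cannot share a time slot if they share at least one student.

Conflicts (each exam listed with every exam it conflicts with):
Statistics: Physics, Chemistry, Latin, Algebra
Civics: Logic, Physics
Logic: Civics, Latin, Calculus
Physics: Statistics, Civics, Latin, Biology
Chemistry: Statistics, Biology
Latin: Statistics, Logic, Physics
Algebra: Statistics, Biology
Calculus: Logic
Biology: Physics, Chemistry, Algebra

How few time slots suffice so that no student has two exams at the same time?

3

Statistics, Physics, Latin all conflict with each other, so at least 3 time slots are needed.
Using 3 time slots: Statistics=1, Civics=3, Logic=1, Physics=2, Chemistry=2, Latin=3, Algebra=2, Calculus=2, Biology=1. Every pair that conflicts lands in different time slots.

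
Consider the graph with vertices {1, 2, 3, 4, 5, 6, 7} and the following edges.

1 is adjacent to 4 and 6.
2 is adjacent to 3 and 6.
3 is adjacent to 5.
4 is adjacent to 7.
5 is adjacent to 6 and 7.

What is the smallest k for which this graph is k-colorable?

3

The cycle 6-1-4-7-5-6 has odd length 5, so it cannot be 2-colored; at least 3 colors are needed.
A valid assignment using 3 colors: 1=blue, 2=blue, 3=red, 4=red, 5=blue, 6=red, 7=green. No two adjacent vertices share a color.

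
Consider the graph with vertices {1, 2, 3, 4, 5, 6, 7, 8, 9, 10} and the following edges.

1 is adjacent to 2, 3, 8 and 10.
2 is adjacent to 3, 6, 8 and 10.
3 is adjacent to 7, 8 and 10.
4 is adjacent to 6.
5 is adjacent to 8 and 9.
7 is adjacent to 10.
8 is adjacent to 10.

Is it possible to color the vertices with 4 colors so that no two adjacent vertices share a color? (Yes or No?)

1, 2, 3, 8, 10 are mutually adjacent (a clique of size 5), so at least 5 colors are needed.
So 4 colors are not enough.

No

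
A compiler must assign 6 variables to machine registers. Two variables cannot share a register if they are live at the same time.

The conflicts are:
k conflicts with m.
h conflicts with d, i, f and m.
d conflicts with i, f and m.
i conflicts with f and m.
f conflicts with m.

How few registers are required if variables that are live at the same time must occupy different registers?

5

h, d, i, f, m are mutually in conflict, so at least 5 registers are needed.
A valid assignment using 5 registers: k=2, h=2, d=3, i=4, f=5, m=1. Each listed conflict is separated.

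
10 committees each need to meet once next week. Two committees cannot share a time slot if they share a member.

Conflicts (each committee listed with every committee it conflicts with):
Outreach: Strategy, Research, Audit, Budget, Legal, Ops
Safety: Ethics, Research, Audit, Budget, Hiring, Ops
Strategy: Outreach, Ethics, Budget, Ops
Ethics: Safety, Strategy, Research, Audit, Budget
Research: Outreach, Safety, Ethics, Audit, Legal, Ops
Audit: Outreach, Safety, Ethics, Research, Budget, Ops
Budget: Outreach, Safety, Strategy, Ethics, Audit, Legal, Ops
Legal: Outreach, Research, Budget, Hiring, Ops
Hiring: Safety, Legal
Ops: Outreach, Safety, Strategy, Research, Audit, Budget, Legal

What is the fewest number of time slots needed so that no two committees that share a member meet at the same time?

Outreach, Research, Legal, Ops all conflict with each other, so at least 4 time slots are needed.
4 time slots suffice: Outreach=3, Safety=3, Strategy=4, Ethics=1, Research=2, Audit=4, Budget=2, Legal=4, Hiring=1, Ops=1. No two conflicting committees share a time slot.

4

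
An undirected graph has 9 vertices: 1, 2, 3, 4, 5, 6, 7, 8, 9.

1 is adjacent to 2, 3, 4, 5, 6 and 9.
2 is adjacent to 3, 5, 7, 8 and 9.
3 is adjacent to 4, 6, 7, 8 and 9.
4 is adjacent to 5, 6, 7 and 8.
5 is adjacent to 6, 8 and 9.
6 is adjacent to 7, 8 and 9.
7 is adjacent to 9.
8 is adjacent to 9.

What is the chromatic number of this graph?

1, 2, 3, 9 form a clique, so at least 4 colors are needed.
4 colors suffice: 1=yellow, 2=green, 3=blue, 4=red, 5=blue, 6=green, 7=yellow, 8=yellow, 9=red. No two adjacent vertices share a color.

4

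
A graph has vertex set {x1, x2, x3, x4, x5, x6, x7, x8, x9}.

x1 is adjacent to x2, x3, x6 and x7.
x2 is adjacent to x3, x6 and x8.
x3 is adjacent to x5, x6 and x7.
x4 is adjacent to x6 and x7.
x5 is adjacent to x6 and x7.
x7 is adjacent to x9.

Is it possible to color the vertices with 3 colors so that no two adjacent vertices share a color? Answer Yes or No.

x1, x2, x3, x6 are pairwise adjacent (a clique of size 4), so at least 4 colors are needed.
So 3 colors are not enough.

No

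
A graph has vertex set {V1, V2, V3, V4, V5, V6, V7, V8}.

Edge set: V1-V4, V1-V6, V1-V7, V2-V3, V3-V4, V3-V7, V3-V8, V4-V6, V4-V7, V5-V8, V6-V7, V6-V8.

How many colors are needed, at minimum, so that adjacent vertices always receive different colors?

V1, V4, V6, V7 form a clique, so at least 4 colors are needed.
One proper 4-coloring: V1=Y, V2=B, V3=R, V4=G, V5=R, V6=R, V7=B, V8=B. Each edge has distinct colors on its endpoints.

4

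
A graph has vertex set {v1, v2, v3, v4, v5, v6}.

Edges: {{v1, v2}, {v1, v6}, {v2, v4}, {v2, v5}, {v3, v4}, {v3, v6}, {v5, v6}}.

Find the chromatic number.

3

The cycle v4-v2-v1-v6-v3-v4 has odd length 5, so it cannot be 2-colored; at least 3 colors are needed.
One proper 3-coloring: v1=blue, v2=red, v3=green, v4=blue, v5=blue, v6=red. Each edge has distinct colors on its endpoints.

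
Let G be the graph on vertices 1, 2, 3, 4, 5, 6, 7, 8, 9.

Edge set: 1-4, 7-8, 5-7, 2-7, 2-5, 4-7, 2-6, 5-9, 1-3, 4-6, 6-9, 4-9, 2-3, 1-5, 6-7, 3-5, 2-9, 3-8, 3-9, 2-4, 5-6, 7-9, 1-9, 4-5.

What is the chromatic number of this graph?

2, 4, 5, 6, 7, 9 form a clique, so at least 6 colors are needed.
6 colors suffice: color red → {8, 9}; color blue → {5}; color green → {3, 4}; color yellow → {1, 7}; color purple → {2}; color orange → {6}. Every edge joins two different colors.

6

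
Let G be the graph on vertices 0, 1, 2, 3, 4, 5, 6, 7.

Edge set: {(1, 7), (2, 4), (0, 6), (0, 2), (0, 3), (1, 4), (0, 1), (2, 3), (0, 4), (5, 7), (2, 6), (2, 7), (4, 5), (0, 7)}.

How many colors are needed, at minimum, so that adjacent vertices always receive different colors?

0, 1, 4 are pairwise adjacent, so at least 3 colors are needed.
3 colors suffice: 0=red, 1=blue, 2=blue, 3=green, 4=green, 5=red, 6=green, 7=green. Every edge joins two different colors.

3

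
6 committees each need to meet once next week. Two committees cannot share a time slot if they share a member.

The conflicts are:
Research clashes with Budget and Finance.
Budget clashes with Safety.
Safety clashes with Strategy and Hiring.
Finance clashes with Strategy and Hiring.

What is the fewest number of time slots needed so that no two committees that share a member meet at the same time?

3

The cycle Hiring-Finance-Research-Budget-Safety-Hiring has odd length 5, so it cannot be 2-colored; at least 3 time slots are needed.
3 time slots suffice: Research=2, Budget=3, Safety=1, Finance=1, Strategy=2, Hiring=2. Each listed conflict is separated.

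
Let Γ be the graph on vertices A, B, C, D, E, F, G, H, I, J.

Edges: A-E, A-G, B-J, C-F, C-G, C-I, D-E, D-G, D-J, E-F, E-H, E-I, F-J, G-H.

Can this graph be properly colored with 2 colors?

The cycle J-D-G-C-F-J has odd length 5, so it cannot be 2-colored; at least 3 colors are needed.
So 2 colors are not enough.

No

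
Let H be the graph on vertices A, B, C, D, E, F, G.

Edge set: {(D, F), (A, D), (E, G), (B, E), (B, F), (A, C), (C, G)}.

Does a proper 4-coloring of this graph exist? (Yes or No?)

The chromatic number is 3. The cycle E-B-F-D-A-C-G-E has odd length 7, so it cannot be 2-colored; at least 3 colors are needed.
One proper 3-coloring: A=blue, B=green, C=red, D=red, E=red, F=blue, G=blue.
Since 4 ≥ 3, a proper 4-coloring certainly exists.

Yes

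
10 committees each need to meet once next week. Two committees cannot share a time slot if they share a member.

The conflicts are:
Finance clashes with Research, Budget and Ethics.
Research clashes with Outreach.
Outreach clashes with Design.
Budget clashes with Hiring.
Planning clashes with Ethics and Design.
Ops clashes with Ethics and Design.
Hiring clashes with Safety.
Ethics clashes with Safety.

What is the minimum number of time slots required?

3

The cycle Hiring-Budget-Finance-Ethics-Safety-Hiring has odd length 5, so it cannot be 2-colored; at least 3 time slots are needed.
Using 3 time slots: Finance=2, Research=1, Outreach=2, Budget=3, Planning=2, Ops=2, Hiring=1, Ethics=1, Design=1, Safety=2. Each listed conflict is separated.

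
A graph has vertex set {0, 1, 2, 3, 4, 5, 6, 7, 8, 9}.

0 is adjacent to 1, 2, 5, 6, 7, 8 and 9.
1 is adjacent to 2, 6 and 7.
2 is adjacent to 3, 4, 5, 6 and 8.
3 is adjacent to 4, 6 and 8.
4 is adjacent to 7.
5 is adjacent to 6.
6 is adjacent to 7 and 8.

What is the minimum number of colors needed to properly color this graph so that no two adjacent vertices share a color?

2, 3, 6, 8 are mutually adjacent (a clique of size 4), so at least 4 colors are needed.
A valid assignment using 4 colors: 0=b, 1=d, 2=a, 3=b, 4=c, 5=d, 6=c, 7=a, 8=d, 9=a. Each edge has distinct colors on its endpoints.

4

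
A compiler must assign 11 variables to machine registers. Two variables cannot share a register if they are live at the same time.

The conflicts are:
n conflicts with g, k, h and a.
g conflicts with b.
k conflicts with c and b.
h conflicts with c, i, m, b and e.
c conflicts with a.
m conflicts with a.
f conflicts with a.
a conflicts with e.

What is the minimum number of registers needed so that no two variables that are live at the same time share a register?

h and b conflict, so at least 2 registers are needed.
2 registers suffice: register 1 → {g, k, h, a}; register 2 → {n, c, i, m, f, b, e}. Each listed conflict is separated.

2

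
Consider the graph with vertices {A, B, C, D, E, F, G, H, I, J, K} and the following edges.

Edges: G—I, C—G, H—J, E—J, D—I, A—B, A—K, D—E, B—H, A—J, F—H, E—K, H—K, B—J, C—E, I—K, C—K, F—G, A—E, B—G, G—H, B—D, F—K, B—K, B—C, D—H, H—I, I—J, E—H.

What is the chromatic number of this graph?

D, E, H are pairwise adjacent, so at least 3 colors are needed.
3 colors suffice: color red → {A, C, H}; color blue → {D, G, J, K}; color green → {B, E, F, I}. Every edge joins two different colors.

3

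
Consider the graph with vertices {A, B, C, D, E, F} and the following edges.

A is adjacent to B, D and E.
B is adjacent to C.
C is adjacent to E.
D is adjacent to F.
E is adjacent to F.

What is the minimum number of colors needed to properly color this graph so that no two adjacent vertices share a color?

2

A and B are adjacent, so at least 2 colors are needed.
2 colors suffice: color 1 → {A, C, F}; color 2 → {B, D, E}. Every edge joins two different colors.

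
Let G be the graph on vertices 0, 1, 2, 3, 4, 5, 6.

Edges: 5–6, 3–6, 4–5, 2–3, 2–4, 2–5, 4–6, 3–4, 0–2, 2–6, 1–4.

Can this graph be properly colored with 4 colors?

Yes

The chromatic number is 4. 2, 3, 4, 6 form a clique, so at least 4 colors are needed.
4 colors suffice: color red → {1, 2}; color blue → {0, 4}; color green → {6}; color yellow → {3, 5}.
That is already a proper 4-coloring.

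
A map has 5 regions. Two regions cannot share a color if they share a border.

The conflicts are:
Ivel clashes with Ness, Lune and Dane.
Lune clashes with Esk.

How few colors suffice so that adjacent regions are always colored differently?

2

Ivel and Dane conflict, so at least 2 colors are needed.
A valid assignment using 2 colors: Ivel=1, Ness=2, Lune=2, Dane=2, Esk=1. No two conflicting regions share a color.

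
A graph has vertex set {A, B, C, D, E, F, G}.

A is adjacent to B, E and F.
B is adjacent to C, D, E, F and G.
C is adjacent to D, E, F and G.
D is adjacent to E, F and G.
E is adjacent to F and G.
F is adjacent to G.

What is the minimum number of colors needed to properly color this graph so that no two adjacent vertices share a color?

B, C, D, E, F, G form a clique, so at least 6 colors are needed.
6 colors suffice: A=4, B=2, C=4, D=6, E=1, F=3, G=5. Every edge joins two different colors.

6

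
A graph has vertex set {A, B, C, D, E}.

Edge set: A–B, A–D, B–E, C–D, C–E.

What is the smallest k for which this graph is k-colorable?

3

The cycle A-B-E-C-D-A has odd length 5, so it cannot be 2-colored; at least 3 colors are needed.
A valid assignment using 3 colors: A=red, B=blue, C=green, D=blue, E=red. Every edge joins two different colors.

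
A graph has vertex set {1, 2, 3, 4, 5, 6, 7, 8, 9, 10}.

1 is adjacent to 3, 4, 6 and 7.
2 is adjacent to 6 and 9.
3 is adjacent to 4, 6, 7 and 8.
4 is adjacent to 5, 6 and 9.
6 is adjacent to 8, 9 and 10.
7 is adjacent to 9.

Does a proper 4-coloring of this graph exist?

Yes

The chromatic number is 4. 1, 3, 4, 6 are pairwise adjacent (a clique of size 4), so at least 4 colors are needed.
4 colors suffice: color a → {5, 6, 7}; color b → {2, 4, 8, 10}; color c → {3, 9}; color d → {1}.
That is already a proper 4-coloring.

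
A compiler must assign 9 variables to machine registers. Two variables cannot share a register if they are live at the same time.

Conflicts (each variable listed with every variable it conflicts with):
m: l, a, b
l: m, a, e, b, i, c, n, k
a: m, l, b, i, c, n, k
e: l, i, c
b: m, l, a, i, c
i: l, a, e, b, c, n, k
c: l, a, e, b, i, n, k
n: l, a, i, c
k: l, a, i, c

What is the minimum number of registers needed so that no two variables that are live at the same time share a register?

l, a, i, c, n all conflict with each other, so at least 5 registers are needed.
5 registers suffice: register 1 → {l}; register 2 → {m, c}; register 3 → {i}; register 4 → {a, e}; register 5 → {b, n, k}. Every pair that conflicts lands in different registers.

5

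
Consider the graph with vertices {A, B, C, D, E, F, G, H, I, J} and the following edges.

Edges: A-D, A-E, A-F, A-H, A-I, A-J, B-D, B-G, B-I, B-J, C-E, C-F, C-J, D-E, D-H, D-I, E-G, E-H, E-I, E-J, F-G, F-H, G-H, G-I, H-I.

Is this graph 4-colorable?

A, D, E, H, I form a clique, so at least 5 colors are needed.
So 4 colors are not enough.

No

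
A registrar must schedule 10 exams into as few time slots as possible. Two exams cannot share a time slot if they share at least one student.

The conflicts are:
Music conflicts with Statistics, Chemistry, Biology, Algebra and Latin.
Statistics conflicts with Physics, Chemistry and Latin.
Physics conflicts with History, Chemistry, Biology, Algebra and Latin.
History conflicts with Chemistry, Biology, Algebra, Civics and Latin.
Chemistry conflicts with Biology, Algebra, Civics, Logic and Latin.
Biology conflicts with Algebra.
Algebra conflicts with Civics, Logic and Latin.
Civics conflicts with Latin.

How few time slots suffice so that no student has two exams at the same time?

Physics, History, Chemistry, Biology, Algebra pairwise conflict, so at least 5 time slots are needed.
5 time slots suffice: Music=4, Statistics=2, Physics=4, History=5, Chemistry=1, Biology=3, Algebra=2, Civics=4, Logic=3, Latin=3. No two conflicting exams share a time slot.

5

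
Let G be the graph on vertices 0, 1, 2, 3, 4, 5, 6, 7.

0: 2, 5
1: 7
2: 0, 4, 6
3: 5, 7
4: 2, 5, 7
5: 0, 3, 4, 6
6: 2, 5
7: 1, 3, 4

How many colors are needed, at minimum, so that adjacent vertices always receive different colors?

2

0 and 2 are adjacent, so at least 2 colors are needed.
2 colors suffice: color a → {2, 5, 7}; color b → {0, 1, 3, 4, 6}. No two adjacent vertices share a color.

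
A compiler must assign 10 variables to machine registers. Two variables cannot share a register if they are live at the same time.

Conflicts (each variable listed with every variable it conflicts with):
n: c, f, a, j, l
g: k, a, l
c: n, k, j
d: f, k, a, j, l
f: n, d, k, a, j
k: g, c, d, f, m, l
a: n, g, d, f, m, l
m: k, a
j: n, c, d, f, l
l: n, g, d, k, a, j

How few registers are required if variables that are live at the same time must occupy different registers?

n, a, l are mutually in conflict, so at least 3 registers are needed.
3 registers suffice: register 1 → {k, a, j}; register 2 → {c, f, m, l}; register 3 → {n, g, d}. Every pair that conflicts lands in different registers.

3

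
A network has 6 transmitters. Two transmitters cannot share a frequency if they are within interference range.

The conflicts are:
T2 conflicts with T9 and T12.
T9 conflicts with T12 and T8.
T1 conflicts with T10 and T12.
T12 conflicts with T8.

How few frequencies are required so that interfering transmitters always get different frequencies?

T9, T12, T8 all conflict with each other, so at least 3 frequencies are needed.
Using 3 frequencies: T2=3, T9=2, T1=2, T10=1, T12=1, T8=3. No two conflicting transmitters share a frequency.

3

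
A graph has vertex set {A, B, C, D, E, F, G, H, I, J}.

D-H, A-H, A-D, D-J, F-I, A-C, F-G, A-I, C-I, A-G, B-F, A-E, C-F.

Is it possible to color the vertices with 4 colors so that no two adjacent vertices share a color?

Yes

The chromatic number is 3. C, F, I are pairwise adjacent, so at least 3 colors are needed.
A valid assignment using 3 colors: A=red, B=blue, C=green, D=blue, E=blue, F=red, G=blue, H=green, I=blue, J=red.
Since 4 ≥ 3, a proper 4-coloring certainly exists.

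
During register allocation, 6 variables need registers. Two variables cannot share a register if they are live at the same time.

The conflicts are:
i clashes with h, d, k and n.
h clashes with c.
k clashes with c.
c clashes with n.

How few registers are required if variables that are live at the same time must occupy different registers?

i and d conflict, so at least 2 registers are needed.
2 registers suffice: i=1, h=2, d=2, k=2, c=1, n=2. Each listed conflict is separated.

2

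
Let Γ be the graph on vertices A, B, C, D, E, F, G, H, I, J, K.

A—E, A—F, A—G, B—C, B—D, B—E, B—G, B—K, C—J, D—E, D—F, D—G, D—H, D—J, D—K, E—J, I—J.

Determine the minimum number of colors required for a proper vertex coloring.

3

B, D, E are pairwise adjacent, so at least 3 colors are needed.
3 colors suffice: color 1 → {A, C, D, I}; color 2 → {B, F, H, J}; color 3 → {E, G, K}. Every edge joins two different colors.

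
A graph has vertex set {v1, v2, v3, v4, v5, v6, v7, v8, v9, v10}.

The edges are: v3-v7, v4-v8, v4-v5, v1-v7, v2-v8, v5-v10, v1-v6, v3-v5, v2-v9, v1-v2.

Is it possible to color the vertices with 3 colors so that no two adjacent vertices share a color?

Yes

The chromatic number is 3. The cycle v2-v1-v7-v3-v5-v4-v8-v2 has odd length 7, so it cannot be 2-colored; at least 3 colors are needed.
One proper 3-coloring: v1=R, v2=B, v3=B, v4=B, v5=R, v6=B, v7=G, v8=R, v9=R, v10=B.
That is already a proper 3-coloring.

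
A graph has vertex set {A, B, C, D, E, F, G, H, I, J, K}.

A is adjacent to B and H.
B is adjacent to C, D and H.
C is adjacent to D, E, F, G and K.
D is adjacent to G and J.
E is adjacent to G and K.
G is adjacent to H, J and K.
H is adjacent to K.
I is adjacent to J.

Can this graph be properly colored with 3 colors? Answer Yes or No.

No

C, E, G, K are mutually adjacent (a clique of size 4), so at least 4 colors are needed.
So 3 colors are not enough.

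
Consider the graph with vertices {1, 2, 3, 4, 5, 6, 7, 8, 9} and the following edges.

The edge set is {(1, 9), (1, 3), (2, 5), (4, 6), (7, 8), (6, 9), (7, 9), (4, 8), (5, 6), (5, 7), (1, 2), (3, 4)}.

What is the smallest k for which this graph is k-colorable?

3

The cycle 7-9-6-4-8-7 has odd length 5, so it cannot be 2-colored; at least 3 colors are needed.
3 colors suffice: 1=a, 2=c, 3=c, 4=b, 5=b, 6=a, 7=a, 8=c, 9=b. Every edge joins two different colors.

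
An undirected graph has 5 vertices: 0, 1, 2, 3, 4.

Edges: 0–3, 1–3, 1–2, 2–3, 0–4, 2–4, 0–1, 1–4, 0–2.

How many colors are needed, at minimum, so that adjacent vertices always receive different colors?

4

0, 1, 2, 4 form a clique, so at least 4 colors are needed.
4 colors suffice: color red → {1}; color blue → {0}; color green → {2}; color yellow → {3, 4}. No two adjacent vertices share a color.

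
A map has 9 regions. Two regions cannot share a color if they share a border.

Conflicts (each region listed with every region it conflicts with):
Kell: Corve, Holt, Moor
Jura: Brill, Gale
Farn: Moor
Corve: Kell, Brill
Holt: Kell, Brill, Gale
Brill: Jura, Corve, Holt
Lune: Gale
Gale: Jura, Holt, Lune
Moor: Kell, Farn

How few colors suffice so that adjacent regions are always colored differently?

Jura and Gale conflict, so at least 2 colors are needed.
2 colors suffice: color 1 → {Kell, Farn, Brill, Gale}; color 2 → {Jura, Corve, Holt, Lune, Moor}. Each listed conflict is separated.

2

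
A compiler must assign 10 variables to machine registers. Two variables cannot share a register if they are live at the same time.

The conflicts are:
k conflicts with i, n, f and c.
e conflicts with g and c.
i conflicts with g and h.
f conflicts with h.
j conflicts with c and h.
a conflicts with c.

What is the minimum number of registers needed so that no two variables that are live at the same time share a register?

The cycle c-j-h-f-k-c has odd length 5, so it cannot be 2-colored; at least 3 registers are needed.
3 registers suffice: register 1 → {k, g, a, h}; register 2 → {i, n, f, c}; register 3 → {e, j}. No two conflicting variables share a register.

3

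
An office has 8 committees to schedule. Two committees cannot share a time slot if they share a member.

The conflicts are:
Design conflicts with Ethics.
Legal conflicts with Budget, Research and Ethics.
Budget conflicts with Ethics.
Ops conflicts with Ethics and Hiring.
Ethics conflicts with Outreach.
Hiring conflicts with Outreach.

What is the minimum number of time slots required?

Legal, Budget, Ethics are mutually in conflict, so at least 3 time slots are needed.
3 time slots suffice: time slot 1 → {Research, Ethics, Hiring}; time slot 2 → {Design, Legal, Ops, Outreach}; time slot 3 → {Budget}. Each listed conflict is separated.

3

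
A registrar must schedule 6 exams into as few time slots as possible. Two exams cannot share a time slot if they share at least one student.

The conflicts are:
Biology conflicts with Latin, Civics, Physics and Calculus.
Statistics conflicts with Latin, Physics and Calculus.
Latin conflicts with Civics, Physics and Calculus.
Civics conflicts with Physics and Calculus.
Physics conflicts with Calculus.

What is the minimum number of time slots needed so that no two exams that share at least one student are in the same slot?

Biology, Latin, Civics, Physics, Calculus all conflict with each other, so at least 5 time slots are needed.
5 time slots suffice: time slot 1 → {Latin}; time slot 2 → {Calculus}; time slot 3 → {Physics}; time slot 4 → {Biology, Statistics}; time slot 5 → {Civics}. Each listed conflict is separated.

5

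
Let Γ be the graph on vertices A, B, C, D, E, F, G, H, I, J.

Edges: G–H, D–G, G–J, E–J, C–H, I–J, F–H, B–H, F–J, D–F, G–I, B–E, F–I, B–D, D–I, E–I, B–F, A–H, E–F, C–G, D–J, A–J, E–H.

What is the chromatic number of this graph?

4

B, E, F, H are pairwise adjacent (a clique of size 4), so at least 4 colors are needed.
A valid assignment using 4 colors: A=blue, B=yellow, C=green, D=green, E=green, F=blue, G=blue, H=red, I=yellow, J=red. No two adjacent vertices share a color.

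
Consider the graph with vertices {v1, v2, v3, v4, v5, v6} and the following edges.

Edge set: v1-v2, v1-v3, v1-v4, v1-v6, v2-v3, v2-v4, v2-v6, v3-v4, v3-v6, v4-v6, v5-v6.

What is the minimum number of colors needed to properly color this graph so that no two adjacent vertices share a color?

5

v1, v2, v3, v4, v6 are pairwise adjacent (a clique of size 5), so at least 5 colors are needed.
5 colors suffice: color 1 → {v6}; color 2 → {v4, v5}; color 3 → {v3}; color 4 → {v2}; color 5 → {v1}. Each edge has distinct colors on its endpoints.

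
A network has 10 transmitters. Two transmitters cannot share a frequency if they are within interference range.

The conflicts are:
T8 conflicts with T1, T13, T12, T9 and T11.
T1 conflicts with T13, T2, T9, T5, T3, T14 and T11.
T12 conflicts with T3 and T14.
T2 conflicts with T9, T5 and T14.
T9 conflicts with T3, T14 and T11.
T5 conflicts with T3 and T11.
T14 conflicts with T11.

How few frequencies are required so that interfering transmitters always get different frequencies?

T1, T2, T9, T14 pairwise conflict, so at least 4 frequencies are needed.
4 frequencies suffice: frequency 1 → {T1, T12}; frequency 2 → {T13, T9, T5}; frequency 3 → {T8, T3, T14}; frequency 4 → {T2, T11}. Every pair that conflicts lands in different frequencies.

4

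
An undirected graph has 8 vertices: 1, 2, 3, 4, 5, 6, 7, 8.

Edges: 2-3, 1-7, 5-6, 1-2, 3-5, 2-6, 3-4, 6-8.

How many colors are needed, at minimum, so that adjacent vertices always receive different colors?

5 and 6 are adjacent, so at least 2 colors are needed.
A valid assignment using 2 colors: 1=a, 2=b, 3=a, 4=b, 5=b, 6=a, 7=b, 8=b. Every edge joins two different colors.

2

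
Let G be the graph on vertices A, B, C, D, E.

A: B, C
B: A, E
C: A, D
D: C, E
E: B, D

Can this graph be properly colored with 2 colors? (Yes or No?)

The cycle B-A-C-D-E-B has odd length 5, so it cannot be 2-colored; at least 3 colors are needed.
So 2 colors are not enough.

No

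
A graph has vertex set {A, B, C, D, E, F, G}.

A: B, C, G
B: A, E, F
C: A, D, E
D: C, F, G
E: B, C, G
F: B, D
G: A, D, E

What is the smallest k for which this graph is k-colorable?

3

The cycle D-C-A-B-F-D has odd length 5, so it cannot be 2-colored; at least 3 colors are needed.
3 colors suffice: color red → {A, D, E}; color blue → {B, C, G}; color green → {F}. Every edge joins two different colors.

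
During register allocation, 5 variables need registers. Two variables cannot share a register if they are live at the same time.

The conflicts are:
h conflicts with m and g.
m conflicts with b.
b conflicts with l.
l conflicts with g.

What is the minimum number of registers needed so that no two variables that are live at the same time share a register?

The cycle l-b-m-h-g-l has odd length 5, so it cannot be 2-colored; at least 3 registers are needed.
3 registers suffice: h=2, m=1, b=2, l=1, g=3. Every pair that conflicts lands in different registers.

3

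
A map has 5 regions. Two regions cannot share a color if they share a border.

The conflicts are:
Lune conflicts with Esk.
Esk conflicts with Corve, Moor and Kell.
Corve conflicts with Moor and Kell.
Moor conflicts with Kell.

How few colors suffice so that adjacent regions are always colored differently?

4

Esk, Corve, Moor, Kell are mutually in conflict, so at least 4 colors are needed.
4 colors suffice: color 1 → {Esk}; color 2 → {Lune, Corve}; color 3 → {Kell}; color 4 → {Moor}. Every pair that conflicts lands in different colors.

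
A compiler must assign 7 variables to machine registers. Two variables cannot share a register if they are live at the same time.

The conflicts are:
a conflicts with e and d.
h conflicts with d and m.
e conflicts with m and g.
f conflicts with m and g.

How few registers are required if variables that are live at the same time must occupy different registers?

3

The cycle d-a-e-m-h-d has odd length 5, so it cannot be 2-colored; at least 3 registers are needed.
A valid assignment using 3 registers: a=2, h=3, e=1, d=1, f=1, m=2, g=2. Each listed conflict is separated.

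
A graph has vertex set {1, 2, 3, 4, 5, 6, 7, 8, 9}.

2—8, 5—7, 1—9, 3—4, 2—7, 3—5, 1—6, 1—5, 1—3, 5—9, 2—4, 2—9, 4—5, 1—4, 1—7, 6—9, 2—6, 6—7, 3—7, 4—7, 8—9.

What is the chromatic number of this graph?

5

1, 3, 4, 5, 7 are mutually adjacent (a clique of size 5), so at least 5 colors are needed.
5 colors suffice: color a → {7, 9}; color b → {1, 2}; color c → {5, 6, 8}; color d → {4}; color e → {3}. Each edge has distinct colors on its endpoints.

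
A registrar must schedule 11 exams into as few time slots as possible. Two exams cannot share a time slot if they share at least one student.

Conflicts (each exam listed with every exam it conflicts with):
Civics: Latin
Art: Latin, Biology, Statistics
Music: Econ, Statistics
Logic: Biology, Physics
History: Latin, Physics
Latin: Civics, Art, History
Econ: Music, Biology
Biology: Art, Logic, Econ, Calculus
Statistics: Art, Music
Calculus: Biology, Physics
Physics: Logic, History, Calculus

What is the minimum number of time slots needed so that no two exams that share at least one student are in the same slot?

The cycle Statistics-Art-Biology-Econ-Music-Statistics has odd length 5, so it cannot be 2-colored; at least 3 time slots are needed.
3 time slots suffice: Civics=2, Art=2, Music=1, Logic=2, History=2, Latin=1, Econ=2, Biology=1, Statistics=3, Calculus=2, Physics=1. Every pair that conflicts lands in different time slots.

3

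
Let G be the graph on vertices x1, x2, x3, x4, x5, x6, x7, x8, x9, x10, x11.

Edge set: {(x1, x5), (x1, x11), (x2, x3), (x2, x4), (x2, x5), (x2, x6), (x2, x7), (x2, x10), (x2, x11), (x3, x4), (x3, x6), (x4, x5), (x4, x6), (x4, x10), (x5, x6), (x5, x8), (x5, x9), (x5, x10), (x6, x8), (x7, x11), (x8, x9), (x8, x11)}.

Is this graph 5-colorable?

The chromatic number is 4. x2, x4, x5, x10 are pairwise adjacent (a clique of size 4), so at least 4 colors are needed.
4 colors suffice: color 1 → {x3, x5, x11}; color 2 → {x1, x2, x8}; color 3 → {x6, x7, x9, x10}; color 4 → {x4}.
Since 5 ≥ 4, a proper 5-coloring certainly exists.

Yes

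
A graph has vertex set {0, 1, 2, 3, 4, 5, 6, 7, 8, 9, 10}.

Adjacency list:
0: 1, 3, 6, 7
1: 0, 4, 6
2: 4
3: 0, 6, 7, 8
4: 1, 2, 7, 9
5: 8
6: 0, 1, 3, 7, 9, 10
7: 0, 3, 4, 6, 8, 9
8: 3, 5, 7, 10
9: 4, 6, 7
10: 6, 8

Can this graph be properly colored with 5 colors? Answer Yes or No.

Yes

The chromatic number is 4. 0, 3, 6, 7 are mutually adjacent (a clique of size 4), so at least 4 colors are needed.
4 colors suffice: color red → {4, 6, 8}; color blue → {1, 2, 5, 7, 10}; color green → {3, 9}; color yellow → {0}.
Since 5 ≥ 4, a proper 5-coloring certainly exists.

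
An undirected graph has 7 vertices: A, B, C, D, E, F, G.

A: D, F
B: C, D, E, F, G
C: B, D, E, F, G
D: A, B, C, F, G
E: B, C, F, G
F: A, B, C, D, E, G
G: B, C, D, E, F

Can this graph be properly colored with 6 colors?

Yes

The chromatic number is 5. B, C, E, F, G form a clique, so at least 5 colors are needed.
5 colors suffice: color 1 → {F}; color 2 → {A, G}; color 3 → {B}; color 4 → {D, E}; color 5 → {C}.
Since 6 ≥ 5, a proper 6-coloring certainly exists.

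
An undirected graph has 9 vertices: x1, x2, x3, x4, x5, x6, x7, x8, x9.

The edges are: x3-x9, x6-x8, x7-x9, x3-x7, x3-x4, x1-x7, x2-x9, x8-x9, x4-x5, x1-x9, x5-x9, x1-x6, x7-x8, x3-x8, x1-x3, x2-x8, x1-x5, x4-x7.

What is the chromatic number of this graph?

x1, x3, x7, x9 form a clique, so at least 4 colors are needed.
4 colors suffice: x1=4, x2=2, x3=3, x4=1, x5=2, x6=1, x7=2, x8=4, x9=1. No two adjacent vertices share a color.

4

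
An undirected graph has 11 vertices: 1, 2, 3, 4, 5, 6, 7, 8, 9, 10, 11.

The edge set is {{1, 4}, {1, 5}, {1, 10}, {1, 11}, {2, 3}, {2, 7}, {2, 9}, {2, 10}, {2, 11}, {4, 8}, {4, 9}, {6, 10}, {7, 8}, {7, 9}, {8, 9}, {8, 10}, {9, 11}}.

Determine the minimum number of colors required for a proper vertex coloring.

4, 8, 9 are pairwise adjacent, so at least 3 colors are needed.
3 colors suffice: color a → {1, 3, 6, 9}; color b → {2, 5, 8}; color c → {4, 7, 10, 11}. Each edge has distinct colors on its endpoints.

3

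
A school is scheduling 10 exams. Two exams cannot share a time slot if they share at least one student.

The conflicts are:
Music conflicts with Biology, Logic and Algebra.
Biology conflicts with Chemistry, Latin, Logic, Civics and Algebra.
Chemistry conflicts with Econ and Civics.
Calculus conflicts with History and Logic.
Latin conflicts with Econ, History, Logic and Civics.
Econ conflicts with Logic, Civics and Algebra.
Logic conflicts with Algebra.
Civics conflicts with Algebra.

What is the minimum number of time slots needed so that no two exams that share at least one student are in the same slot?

4

Music, Biology, Logic, Algebra all conflict with each other, so at least 4 time slots are needed.
A valid assignment using 4 time slots: Music=4, Biology=2, Chemistry=3, Calculus=2, Latin=3, Econ=2, History=1, Logic=1, Civics=1, Algebra=3. Every pair that conflicts lands in different time slots.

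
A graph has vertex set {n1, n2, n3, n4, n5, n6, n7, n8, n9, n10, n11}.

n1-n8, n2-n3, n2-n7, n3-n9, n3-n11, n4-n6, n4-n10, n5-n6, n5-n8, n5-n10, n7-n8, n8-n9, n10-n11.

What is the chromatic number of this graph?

3

The cycle n3-n2-n7-n8-n9-n3 has odd length 5, so it cannot be 2-colored; at least 3 colors are needed.
3 colors suffice: color R → {n3, n6, n8, n10}; color B → {n1, n4, n5, n7, n9, n11}; color G → {n2}. Each edge has distinct colors on its endpoints.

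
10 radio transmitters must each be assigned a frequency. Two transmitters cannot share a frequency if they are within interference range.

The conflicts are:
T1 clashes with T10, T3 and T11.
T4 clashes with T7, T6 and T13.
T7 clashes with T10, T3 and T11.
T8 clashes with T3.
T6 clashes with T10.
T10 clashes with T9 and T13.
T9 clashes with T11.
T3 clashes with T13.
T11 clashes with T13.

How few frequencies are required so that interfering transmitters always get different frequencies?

T4 and T6 conflict, so at least 2 frequencies are needed.
Using 2 frequencies: T1=2, T4=1, T7=2, T8=2, T6=2, T10=1, T9=2, T3=1, T11=1, T13=2. Each listed conflict is separated.

2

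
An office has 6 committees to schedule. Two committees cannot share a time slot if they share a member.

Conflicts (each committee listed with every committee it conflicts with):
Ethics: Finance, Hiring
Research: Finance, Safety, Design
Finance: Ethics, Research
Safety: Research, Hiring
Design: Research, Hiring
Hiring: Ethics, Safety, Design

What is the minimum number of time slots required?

3

The cycle Finance-Research-Design-Hiring-Ethics-Finance has odd length 5, so it cannot be 2-colored; at least 3 time slots are needed.
3 time slots suffice: time slot 1 → {Research, Hiring}; time slot 2 → {Finance, Safety, Design}; time slot 3 → {Ethics}. No two conflicting committees share a time slot.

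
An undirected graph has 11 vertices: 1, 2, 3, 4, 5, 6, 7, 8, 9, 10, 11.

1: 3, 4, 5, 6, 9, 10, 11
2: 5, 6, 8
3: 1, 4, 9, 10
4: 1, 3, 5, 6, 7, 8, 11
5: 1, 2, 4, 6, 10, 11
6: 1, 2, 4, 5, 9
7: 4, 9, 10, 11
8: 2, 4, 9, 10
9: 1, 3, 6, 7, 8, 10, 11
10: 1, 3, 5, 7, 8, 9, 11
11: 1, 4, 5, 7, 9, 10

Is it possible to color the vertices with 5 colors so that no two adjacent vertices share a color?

Yes

The chromatic number is 4. 1, 9, 10, 11 are mutually adjacent (a clique of size 4), so at least 4 colors are needed.
4 colors suffice: color red → {2, 4, 10}; color blue → {1, 7, 8}; color green → {5, 9}; color yellow → {3, 6, 11}.
Since 5 ≥ 4, a proper 5-coloring certainly exists.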